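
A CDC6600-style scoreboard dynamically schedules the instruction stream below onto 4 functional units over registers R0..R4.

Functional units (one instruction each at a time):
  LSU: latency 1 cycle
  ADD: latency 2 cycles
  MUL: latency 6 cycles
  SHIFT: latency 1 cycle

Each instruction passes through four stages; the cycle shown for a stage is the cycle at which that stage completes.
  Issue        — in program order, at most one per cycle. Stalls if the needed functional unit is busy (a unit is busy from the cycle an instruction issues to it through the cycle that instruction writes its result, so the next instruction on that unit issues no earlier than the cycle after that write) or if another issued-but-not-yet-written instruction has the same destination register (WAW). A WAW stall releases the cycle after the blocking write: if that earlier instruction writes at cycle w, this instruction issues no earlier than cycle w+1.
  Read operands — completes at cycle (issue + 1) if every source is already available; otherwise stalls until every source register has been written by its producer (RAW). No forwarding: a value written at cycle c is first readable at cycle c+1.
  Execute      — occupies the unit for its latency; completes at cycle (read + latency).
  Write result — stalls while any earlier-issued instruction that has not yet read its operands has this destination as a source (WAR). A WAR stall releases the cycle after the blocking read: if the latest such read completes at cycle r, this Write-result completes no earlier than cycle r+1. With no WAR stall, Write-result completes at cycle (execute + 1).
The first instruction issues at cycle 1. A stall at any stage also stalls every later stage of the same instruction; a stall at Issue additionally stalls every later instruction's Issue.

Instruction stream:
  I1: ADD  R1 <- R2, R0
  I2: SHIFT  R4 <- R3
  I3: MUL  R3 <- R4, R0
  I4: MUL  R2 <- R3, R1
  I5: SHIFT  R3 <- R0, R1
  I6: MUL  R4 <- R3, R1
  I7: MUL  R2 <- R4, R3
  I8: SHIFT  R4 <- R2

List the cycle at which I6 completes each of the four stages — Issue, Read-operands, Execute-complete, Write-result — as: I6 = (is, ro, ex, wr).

[I1] 1/2/4/5
[I2] 2/3/4/5
[I3] 3/6/12/13  (RAW R4: wait I2 write@5)
[I4] 14/15/21/22  (struct: MUL busy until I3 writes@13)
[I5] 15/16/17/18
[I6] 23/24/30/31  (struct: MUL busy until I4 writes@22)
[I7] 32/33/39/40  (struct: MUL busy until I6 writes@31)
[I8] 33/41/42/43  (RAW R2: wait I7 write@40)

I6 = (23, 24, 30, 31)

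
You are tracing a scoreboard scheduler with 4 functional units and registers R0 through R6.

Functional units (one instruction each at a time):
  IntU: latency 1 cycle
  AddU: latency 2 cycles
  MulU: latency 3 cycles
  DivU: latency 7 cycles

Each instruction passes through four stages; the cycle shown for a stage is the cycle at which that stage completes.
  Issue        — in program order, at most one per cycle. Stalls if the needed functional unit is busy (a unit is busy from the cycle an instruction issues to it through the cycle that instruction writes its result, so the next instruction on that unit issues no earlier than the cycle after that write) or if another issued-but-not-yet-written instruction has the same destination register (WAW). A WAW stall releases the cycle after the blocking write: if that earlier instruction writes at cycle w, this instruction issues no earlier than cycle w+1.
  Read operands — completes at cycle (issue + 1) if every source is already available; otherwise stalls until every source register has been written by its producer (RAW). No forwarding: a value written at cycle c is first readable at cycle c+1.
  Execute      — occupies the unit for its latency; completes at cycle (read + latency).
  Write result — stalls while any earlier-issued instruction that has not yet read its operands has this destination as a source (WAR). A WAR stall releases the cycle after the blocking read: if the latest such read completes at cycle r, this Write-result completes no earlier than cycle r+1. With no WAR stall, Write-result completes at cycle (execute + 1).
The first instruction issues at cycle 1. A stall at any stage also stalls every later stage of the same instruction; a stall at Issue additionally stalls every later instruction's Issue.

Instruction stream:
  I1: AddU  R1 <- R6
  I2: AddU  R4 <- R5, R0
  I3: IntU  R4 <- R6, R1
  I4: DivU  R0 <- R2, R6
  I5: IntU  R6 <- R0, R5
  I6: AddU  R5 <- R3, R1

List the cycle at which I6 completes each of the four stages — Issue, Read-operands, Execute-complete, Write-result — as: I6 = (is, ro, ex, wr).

I6 = (16, 17, 19, 23)

[I1] 1/2/4/5
[I2] 6/7/9/10  (struct: AddU busy until I1 writes@5)
[I3] 11/12/13/14  (WAW R4: wait I2 write@10)
[I4] 12/13/20/21
[I5] 15/22/23/24  (struct: IntU busy until I3 writes@14; RAW R0: wait I4 write@21)
[I6] 16/17/19/23  (WAR R5: wait I5 read@22)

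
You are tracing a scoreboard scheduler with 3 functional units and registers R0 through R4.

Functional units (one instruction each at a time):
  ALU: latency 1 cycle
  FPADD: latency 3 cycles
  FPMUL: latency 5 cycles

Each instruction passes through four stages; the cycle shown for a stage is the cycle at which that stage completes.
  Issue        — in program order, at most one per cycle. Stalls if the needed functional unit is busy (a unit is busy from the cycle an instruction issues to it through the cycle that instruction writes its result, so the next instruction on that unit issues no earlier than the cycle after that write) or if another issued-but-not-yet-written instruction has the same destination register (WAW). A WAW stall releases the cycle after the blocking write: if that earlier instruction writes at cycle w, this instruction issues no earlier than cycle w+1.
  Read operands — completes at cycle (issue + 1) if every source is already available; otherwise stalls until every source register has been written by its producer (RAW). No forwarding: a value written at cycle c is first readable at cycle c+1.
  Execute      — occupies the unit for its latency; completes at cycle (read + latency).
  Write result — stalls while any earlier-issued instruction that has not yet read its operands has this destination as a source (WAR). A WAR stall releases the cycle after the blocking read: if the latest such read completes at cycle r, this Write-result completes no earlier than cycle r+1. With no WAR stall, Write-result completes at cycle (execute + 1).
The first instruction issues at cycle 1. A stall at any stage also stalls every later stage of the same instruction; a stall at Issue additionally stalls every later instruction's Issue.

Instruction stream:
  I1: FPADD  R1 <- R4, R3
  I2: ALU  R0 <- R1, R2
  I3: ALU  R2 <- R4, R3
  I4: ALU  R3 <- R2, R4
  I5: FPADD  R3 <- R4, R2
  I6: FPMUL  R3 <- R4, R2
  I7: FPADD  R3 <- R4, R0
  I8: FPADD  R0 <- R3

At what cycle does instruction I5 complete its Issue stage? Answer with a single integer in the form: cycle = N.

cycle = 18

  I1 | 1 | 2 | 5 | 6
  I2 | 2 | 7 | 8 | 9   RAW R1: wait I1 write@6
  I3 | 10 | 11 | 12 | 13   struct: ALU busy until I2 writes@9
  I4 | 14 | 15 | 16 | 17   struct: ALU busy until I3 writes@13
  I5 | 18 | 19 | 22 | 23   WAW R3: wait I4 write@17
  I6 | 24 | 25 | 30 | 31   WAW R3: wait I5 write@23
  I7 | 32 | 33 | 36 | 37   WAW R3: wait I6 write@31
  I8 | 38 | 39 | 42 | 43   struct: FPADD busy until I7 writes@37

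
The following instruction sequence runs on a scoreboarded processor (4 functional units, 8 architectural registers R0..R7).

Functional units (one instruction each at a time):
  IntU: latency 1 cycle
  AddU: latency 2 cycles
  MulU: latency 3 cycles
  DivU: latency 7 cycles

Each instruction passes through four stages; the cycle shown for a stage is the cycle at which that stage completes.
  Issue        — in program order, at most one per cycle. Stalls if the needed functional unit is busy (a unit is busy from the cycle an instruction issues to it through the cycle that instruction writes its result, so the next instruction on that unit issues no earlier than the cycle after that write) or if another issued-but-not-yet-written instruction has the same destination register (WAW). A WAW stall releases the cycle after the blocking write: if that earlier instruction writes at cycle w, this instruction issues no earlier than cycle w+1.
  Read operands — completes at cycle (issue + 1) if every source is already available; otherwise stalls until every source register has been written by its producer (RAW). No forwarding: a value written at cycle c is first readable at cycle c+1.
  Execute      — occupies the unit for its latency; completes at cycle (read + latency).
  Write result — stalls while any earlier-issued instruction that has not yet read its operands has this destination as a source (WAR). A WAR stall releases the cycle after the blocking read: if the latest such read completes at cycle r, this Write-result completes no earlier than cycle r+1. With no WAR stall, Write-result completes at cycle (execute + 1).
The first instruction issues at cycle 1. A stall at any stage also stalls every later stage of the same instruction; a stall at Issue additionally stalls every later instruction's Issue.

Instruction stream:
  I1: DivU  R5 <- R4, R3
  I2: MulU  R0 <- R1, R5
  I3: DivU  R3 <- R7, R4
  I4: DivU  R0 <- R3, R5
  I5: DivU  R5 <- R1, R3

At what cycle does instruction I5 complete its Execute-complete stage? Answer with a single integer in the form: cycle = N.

cycle 1: issue I1 (DivU)
cycle 2: I1 read-ops | issue I2 (MulU)
cycle 9: I1 finished on DivU
cycle 10: I1→R5
cycle 11: I2 read-ops | issue I3 (DivU)
cycle 12: I3 read-ops
cycle 14: I2 finished on MulU
cycle 15: I2→R0
cycle 19: I3 finished on DivU
cycle 20: I3→R3
cycle 21: issue I4 (DivU)
cycle 22: I4 read-ops
cycle 29: I4 finished on DivU
cycle 30: I4→R0
cycle 31: issue I5 (DivU)
cycle 32: I5 read-ops
cycle 39: I5 finished on DivU
cycle 40: I5→R5

cycle = 39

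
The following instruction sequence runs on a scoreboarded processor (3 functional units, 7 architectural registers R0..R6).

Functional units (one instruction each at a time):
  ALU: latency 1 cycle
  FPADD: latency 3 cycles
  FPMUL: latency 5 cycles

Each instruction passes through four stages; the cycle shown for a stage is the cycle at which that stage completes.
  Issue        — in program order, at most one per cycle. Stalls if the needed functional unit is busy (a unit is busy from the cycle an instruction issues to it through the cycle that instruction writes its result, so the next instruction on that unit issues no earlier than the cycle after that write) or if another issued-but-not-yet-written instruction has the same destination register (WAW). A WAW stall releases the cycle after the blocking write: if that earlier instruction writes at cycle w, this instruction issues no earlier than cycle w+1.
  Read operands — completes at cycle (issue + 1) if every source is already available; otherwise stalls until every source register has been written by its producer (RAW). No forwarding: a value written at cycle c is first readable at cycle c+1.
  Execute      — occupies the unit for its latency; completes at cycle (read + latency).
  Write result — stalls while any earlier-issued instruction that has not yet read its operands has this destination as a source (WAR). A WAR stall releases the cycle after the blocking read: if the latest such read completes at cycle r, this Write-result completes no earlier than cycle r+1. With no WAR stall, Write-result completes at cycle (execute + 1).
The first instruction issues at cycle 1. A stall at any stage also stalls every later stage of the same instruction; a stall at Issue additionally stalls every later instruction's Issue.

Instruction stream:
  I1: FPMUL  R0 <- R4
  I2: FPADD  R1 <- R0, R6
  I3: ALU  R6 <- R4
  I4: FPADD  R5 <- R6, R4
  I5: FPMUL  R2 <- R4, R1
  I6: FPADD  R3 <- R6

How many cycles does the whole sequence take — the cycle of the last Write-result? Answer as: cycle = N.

cycle = 25

  I1 | 1 | 2 | 7 | 8
  I2 | 2 | 9 | 12 | 13   RAW R0: wait I1 write@8
  I3 | 3 | 4 | 5 | 10   WAR R6: wait I2 read@9
  I4 | 14 | 15 | 18 | 19   struct: FPADD busy until I2 writes@13
  I5 | 15 | 16 | 21 | 22
  I6 | 20 | 21 | 24 | 25   struct: FPADD busy until I4 writes@19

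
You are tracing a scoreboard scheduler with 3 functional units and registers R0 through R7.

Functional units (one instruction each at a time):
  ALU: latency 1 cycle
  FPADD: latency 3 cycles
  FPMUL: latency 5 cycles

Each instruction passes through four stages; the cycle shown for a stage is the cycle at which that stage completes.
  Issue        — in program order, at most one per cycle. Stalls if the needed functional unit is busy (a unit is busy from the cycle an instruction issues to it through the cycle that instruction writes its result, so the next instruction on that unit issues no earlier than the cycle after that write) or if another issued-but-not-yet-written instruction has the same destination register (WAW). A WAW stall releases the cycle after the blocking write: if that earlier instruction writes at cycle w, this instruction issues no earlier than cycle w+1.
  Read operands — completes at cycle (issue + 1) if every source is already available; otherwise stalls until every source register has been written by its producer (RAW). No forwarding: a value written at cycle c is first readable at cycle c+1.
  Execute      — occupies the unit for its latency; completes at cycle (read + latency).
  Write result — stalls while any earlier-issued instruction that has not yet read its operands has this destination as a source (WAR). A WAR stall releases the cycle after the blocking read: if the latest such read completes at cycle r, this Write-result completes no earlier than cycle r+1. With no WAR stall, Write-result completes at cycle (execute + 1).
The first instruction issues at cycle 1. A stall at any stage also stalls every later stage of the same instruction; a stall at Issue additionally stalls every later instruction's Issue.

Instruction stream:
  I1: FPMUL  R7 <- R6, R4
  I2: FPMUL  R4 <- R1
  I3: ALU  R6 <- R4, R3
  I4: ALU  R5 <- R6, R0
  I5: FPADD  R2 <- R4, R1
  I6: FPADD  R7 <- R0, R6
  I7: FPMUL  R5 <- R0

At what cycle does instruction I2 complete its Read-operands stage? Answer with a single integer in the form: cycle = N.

cycle = 10

1) issue 1, read 2, done 7, write 8
2) issue 9, read 10, done 15, write 16  <struct: FPMUL busy until I1 writes@8>
3) issue 10, read 17, done 18, write 19  <RAW R4: wait I2 write@16>
4) issue 20, read 21, done 22, write 23  <struct: ALU busy until I3 writes@19>
5) issue 21, read 22, done 25, write 26
6) issue 27, read 28, done 31, write 32  <struct: FPADD busy until I5 writes@26>
7) issue 28, read 29, done 34, write 35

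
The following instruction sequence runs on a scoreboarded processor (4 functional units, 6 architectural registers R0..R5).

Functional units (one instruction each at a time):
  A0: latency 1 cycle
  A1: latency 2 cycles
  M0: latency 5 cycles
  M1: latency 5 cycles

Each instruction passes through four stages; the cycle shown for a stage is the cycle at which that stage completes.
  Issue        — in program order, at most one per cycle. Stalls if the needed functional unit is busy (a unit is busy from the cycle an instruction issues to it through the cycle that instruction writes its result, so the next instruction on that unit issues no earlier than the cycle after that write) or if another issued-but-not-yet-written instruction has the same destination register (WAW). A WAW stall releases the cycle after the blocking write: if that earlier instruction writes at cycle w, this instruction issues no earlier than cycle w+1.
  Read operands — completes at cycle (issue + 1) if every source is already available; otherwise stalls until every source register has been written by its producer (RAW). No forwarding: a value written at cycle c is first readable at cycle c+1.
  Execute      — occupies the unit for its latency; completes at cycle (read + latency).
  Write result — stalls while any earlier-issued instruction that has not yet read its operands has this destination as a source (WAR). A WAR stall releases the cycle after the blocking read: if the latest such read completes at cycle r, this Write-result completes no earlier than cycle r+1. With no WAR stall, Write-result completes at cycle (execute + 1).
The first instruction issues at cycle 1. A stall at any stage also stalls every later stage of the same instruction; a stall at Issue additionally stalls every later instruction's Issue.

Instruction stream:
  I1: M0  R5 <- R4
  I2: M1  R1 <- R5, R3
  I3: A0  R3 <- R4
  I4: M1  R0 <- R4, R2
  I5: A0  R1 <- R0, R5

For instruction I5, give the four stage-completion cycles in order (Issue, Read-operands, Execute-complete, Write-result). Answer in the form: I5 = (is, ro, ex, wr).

I5 = (17, 24, 25, 26)

1) issue 1, read 2, done 7, write 8
2) issue 2, read 9, done 14, write 15  <RAW R5: wait I1 write@8>
3) issue 3, read 4, done 5, write 10  <WAR R3: wait I2 read@9>
4) issue 16, read 17, done 22, write 23  <struct: M1 busy until I2 writes@15>
5) issue 17, read 24, done 25, write 26  <RAW R0: wait I4 write@23>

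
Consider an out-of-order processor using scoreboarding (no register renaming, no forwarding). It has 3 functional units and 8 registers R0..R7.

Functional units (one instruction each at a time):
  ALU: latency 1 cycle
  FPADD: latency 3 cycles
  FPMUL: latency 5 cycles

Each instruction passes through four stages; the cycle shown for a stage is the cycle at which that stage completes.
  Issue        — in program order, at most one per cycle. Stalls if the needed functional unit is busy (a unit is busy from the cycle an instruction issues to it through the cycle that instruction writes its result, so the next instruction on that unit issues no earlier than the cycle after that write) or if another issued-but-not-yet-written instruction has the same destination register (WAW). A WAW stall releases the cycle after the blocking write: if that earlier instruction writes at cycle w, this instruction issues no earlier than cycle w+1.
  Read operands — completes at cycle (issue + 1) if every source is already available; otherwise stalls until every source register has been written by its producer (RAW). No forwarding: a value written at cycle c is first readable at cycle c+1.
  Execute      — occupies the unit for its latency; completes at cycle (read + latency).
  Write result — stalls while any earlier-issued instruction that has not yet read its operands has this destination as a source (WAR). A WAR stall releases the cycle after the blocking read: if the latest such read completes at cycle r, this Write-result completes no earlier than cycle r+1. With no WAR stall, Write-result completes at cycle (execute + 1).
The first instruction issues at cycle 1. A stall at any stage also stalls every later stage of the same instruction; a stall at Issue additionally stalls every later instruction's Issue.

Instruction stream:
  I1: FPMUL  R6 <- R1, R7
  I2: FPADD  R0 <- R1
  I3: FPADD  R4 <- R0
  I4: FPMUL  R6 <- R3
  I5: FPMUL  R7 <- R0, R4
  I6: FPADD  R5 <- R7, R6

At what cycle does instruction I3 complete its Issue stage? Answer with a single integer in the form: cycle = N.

[1] I1→FPMUL
[2] I1 RO, I2→FPADD
[3] I2 RO
[6] I2 EX
[7] I1 EX, I2 WR R0
[8] I1 WR R6, I3→FPADD
[9] I3 RO, I4→FPMUL
[10] I4 RO
[12] I3 EX
[13] I3 WR R4
[15] I4 EX
[16] I4 WR R6
[17] I5→FPMUL
[18] I5 RO, I6→FPADD
[23] I5 EX
[24] I5 WR R7
[25] I6 RO
[28] I6 EX
[29] I6 WR R5

cycle = 8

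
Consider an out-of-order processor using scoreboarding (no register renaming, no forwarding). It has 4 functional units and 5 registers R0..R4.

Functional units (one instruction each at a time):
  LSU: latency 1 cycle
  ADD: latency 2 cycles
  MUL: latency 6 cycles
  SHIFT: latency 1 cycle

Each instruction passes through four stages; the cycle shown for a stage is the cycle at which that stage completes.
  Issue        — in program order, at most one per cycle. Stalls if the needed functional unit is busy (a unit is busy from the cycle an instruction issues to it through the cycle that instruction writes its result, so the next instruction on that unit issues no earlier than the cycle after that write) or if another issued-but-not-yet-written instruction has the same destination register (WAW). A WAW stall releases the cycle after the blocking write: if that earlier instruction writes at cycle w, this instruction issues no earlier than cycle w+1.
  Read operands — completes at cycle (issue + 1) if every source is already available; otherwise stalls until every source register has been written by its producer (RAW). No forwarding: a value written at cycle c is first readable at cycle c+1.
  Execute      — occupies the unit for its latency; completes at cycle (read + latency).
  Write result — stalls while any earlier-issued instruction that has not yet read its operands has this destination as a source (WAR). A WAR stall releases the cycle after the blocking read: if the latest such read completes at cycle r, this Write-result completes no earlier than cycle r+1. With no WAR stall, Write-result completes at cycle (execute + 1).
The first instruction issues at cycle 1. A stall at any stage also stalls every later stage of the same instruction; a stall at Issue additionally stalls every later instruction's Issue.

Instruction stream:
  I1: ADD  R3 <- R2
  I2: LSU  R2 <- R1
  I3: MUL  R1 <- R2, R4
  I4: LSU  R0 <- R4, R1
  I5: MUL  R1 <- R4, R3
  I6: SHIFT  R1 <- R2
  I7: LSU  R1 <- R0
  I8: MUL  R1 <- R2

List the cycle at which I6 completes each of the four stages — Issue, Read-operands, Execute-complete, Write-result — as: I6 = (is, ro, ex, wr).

I6 = (23, 24, 25, 26)

cycle 1: I1 issues→ADD
cycle 2: I1 reads; I2 issues→LSU
cycle 3: I2 reads; I3 issues→MUL
cycle 4: I1 exec-done; I2 exec-done
cycle 5: I1 writes R3; I2 writes R2
cycle 6: I3 reads; I4 issues→LSU
cycle 12: I3 exec-done
cycle 13: I3 writes R1
cycle 14: I4 reads; I5 issues→MUL
cycle 15: I4 exec-done; I5 reads
cycle 16: I4 writes R0
cycle 21: I5 exec-done
cycle 22: I5 writes R1
cycle 23: I6 issues→SHIFT
cycle 24: I6 reads
cycle 25: I6 exec-done
cycle 26: I6 writes R1
cycle 27: I7 issues→LSU
cycle 28: I7 reads
cycle 29: I7 exec-done
cycle 30: I7 writes R1
cycle 31: I8 issues→MUL
cycle 32: I8 reads
cycle 38: I8 exec-done
cycle 39: I8 writes R1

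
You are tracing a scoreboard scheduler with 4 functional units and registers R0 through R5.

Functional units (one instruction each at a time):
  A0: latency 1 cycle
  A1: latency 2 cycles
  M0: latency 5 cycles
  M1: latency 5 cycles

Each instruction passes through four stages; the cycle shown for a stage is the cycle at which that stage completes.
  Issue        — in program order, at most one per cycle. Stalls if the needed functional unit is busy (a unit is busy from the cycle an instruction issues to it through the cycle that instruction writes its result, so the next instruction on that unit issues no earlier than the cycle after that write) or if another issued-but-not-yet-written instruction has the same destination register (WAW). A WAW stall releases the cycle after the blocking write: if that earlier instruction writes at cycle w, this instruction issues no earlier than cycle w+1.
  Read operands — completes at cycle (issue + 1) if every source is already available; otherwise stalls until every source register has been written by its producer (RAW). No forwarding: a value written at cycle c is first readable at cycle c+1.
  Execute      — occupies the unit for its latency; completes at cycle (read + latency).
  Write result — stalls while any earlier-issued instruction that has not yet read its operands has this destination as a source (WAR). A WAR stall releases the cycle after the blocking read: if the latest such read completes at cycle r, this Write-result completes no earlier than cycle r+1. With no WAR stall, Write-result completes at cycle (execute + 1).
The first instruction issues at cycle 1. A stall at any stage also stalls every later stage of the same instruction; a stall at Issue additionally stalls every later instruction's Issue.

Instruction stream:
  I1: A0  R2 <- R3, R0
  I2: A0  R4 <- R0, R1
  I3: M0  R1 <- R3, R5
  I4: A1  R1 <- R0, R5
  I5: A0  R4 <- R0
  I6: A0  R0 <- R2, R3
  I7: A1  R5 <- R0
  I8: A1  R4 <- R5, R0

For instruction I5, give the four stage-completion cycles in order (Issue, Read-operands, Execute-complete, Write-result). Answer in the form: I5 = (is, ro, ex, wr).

I5 = (15, 16, 17, 18)

c1: I1 issues→A0
c2: I1 reads
c3: I1 exec-done
c4: I1 writes R2
c5: I2 issues→A0
c6: I2 reads, I3 issues→M0
c7: I2 exec-done, I3 reads
c8: I2 writes R4
c12: I3 exec-done
c13: I3 writes R1
c14: I4 issues→A1
c15: I4 reads, I5 issues→A0
c16: I5 reads
c17: I4 exec-done, I5 exec-done
c18: I4 writes R1, I5 writes R4
c19: I6 issues→A0
c20: I6 reads, I7 issues→A1
c21: I6 exec-done
c22: I6 writes R0
c23: I7 reads
c25: I7 exec-done
c26: I7 writes R5
c27: I8 issues→A1
c28: I8 reads
c30: I8 exec-done
c31: I8 writes R4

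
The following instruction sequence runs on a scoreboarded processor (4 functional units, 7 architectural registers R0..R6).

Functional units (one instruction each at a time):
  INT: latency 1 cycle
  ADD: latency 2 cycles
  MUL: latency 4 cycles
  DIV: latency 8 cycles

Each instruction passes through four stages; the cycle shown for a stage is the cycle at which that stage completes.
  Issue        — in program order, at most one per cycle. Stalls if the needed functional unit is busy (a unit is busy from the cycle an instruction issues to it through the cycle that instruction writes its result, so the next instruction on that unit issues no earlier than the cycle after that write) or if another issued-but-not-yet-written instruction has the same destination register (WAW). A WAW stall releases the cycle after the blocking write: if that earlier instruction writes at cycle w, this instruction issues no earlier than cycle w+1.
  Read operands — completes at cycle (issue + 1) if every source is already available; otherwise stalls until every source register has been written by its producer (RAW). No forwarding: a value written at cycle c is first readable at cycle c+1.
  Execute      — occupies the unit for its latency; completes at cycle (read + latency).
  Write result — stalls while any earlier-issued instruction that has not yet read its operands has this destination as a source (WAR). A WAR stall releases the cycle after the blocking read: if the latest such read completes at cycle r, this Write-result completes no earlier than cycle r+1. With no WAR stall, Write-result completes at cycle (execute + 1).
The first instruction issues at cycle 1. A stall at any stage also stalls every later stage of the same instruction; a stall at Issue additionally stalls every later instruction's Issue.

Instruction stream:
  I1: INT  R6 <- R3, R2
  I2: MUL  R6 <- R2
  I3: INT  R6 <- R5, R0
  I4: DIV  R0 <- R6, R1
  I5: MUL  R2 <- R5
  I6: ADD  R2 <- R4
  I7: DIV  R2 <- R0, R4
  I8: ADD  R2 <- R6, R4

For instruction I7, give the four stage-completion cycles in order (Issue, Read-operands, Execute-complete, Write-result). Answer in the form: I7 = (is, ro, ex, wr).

I7 = (26, 27, 35, 36)

[1] I1→INT
[2] I1 RO
[3] I1 EX
[4] I1 WR R6
[5] I2→MUL
[6] I2 RO
[10] I2 EX
[11] I2 WR R6
[12] I3→INT
[13] I3 RO · I4→DIV
[14] I3 EX · I5→MUL
[15] I3 WR R6 · I5 RO
[16] I4 RO
[19] I5 EX
[20] I5 WR R2
[21] I6→ADD
[22] I6 RO
[24] I4 EX · I6 EX
[25] I4 WR R0 · I6 WR R2
[26] I7→DIV
[27] I7 RO
[35] I7 EX
[36] I7 WR R2
[37] I8→ADD
[38] I8 RO
[40] I8 EX
[41] I8 WR R2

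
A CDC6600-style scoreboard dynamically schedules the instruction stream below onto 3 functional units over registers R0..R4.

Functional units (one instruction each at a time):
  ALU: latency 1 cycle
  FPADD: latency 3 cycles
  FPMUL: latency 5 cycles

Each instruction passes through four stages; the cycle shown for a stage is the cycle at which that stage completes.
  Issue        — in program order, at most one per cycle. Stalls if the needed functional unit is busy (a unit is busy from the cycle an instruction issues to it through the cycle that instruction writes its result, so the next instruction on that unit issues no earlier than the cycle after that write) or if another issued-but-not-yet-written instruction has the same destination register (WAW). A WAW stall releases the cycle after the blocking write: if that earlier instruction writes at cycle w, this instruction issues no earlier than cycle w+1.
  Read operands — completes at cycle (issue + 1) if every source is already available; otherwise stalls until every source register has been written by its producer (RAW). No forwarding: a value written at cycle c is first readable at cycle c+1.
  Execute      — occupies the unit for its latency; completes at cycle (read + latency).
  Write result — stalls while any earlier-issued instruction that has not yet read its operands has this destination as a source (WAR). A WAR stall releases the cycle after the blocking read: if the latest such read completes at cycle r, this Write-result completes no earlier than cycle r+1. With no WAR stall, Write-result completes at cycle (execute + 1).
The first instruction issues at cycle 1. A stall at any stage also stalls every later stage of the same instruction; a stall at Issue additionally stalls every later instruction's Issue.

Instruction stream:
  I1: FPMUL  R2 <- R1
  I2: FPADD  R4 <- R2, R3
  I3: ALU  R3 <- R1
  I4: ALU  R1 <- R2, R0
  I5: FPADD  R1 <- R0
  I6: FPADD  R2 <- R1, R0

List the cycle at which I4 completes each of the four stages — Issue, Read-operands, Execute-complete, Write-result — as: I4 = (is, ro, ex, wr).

c1: I1 issues→FPMUL
c2: I1 reads · I2 issues→FPADD
c3: I3 issues→ALU
c4: I3 reads
c5: I3 exec-done
c7: I1 exec-done
c8: I1 writes R2
c9: I2 reads
c10: I3 writes R3
c11: I4 issues→ALU
c12: I2 exec-done · I4 reads
c13: I2 writes R4 · I4 exec-done
c14: I4 writes R1
c15: I5 issues→FPADD
c16: I5 reads
c19: I5 exec-done
c20: I5 writes R1
c21: I6 issues→FPADD
c22: I6 reads
c25: I6 exec-done
c26: I6 writes R2

I4 = (11, 12, 13, 14)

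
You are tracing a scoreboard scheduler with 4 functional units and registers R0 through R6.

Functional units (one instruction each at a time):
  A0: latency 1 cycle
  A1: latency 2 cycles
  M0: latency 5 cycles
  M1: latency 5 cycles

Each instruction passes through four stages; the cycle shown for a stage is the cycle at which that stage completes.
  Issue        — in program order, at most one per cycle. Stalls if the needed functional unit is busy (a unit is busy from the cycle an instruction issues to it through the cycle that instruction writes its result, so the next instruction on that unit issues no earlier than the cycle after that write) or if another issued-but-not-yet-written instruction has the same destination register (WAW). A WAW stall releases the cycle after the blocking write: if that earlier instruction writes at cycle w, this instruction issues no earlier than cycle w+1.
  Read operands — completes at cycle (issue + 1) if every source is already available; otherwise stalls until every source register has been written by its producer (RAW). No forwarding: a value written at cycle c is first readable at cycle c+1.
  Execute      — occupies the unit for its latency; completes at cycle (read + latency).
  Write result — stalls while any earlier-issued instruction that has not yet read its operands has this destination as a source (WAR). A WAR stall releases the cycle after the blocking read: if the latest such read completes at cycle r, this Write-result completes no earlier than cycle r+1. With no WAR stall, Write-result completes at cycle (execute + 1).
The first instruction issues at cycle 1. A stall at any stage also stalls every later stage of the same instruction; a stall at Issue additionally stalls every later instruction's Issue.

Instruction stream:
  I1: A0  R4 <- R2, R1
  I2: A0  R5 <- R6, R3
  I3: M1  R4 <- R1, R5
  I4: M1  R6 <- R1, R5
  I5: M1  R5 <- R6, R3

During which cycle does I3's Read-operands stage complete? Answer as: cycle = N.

cycle = 9

  I1 | 1 | 2 | 3 | 4
  I2 | 5 | 6 | 7 | 8   struct: A0 busy until I1 writes@4
  I3 | 6 | 9 | 14 | 15   RAW R5: wait I2 write@8
  I4 | 16 | 17 | 22 | 23   struct: M1 busy until I3 writes@15
  I5 | 24 | 25 | 30 | 31   struct: M1 busy until I4 writes@23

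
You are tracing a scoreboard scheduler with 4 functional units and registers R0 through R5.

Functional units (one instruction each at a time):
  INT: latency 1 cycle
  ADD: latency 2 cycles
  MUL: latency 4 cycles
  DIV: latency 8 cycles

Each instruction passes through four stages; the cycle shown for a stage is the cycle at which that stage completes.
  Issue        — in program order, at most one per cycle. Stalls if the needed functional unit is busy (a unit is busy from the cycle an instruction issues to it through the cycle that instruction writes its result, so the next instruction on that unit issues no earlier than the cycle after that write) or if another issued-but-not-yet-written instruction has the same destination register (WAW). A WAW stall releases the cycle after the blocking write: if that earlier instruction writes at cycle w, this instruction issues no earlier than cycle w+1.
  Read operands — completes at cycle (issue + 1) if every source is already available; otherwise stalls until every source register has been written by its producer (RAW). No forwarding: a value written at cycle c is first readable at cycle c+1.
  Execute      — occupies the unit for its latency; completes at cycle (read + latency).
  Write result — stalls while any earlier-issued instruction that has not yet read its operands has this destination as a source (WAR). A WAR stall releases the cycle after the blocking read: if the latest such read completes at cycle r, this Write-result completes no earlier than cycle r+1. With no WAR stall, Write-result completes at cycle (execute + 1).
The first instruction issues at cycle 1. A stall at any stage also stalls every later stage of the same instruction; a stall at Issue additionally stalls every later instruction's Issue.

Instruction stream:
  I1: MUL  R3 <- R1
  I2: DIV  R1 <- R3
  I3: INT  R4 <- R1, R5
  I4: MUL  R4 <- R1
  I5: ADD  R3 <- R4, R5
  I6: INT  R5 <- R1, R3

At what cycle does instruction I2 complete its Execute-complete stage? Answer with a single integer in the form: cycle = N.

  I1 | 1 | 2 | 6 | 7
  I2 | 2 | 8 | 16 | 17   RAW R3: wait I1 write@7
  I3 | 3 | 18 | 19 | 20   RAW R1: wait I2 write@17
  I4 | 21 | 22 | 26 | 27   WAW R4: wait I3 write@20
  I5 | 22 | 28 | 30 | 31   RAW R4: wait I4 write@27
  I6 | 23 | 32 | 33 | 34   RAW R3: wait I5 write@31

cycle = 16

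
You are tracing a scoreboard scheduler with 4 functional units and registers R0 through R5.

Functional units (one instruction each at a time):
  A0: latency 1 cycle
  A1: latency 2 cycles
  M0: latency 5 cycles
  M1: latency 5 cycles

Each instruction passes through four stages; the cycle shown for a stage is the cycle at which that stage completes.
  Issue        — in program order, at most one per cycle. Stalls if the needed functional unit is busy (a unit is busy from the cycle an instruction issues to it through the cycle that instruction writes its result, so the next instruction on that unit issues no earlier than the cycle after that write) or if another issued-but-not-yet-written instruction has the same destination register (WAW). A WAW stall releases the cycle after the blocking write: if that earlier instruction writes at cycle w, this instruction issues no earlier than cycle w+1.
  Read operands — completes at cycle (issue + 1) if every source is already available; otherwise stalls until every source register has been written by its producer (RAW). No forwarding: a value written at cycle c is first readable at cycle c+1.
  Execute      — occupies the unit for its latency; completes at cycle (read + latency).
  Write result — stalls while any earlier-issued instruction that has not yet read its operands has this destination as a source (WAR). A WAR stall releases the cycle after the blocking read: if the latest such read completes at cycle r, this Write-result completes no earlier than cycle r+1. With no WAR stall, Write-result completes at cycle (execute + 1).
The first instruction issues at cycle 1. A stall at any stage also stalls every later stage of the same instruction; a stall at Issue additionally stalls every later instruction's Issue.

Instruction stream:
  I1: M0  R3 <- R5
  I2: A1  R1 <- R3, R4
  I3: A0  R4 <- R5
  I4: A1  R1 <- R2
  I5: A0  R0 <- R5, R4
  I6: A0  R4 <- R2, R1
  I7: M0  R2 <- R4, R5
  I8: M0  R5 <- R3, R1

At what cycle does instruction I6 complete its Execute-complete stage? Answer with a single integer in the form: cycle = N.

cycle = 20

I1: IS=1 RO=2 EX=7 WR=8
I2: IS=2 RO=9 EX=11 WR=12  [RAW R3: wait I1 write@8]
I3: IS=3 RO=4 EX=5 WR=10  [WAR R4: wait I2 read@9]
I4: IS=13 RO=14 EX=16 WR=17  [struct: A1 busy until I2 writes@12]
I5: IS=14 RO=15 EX=16 WR=17
I6: IS=18 RO=19 EX=20 WR=21  [struct: A0 busy until I5 writes@17]
I7: IS=19 RO=22 EX=27 WR=28  [RAW R4: wait I6 write@21]
I8: IS=29 RO=30 EX=35 WR=36  [struct: M0 busy until I7 writes@28]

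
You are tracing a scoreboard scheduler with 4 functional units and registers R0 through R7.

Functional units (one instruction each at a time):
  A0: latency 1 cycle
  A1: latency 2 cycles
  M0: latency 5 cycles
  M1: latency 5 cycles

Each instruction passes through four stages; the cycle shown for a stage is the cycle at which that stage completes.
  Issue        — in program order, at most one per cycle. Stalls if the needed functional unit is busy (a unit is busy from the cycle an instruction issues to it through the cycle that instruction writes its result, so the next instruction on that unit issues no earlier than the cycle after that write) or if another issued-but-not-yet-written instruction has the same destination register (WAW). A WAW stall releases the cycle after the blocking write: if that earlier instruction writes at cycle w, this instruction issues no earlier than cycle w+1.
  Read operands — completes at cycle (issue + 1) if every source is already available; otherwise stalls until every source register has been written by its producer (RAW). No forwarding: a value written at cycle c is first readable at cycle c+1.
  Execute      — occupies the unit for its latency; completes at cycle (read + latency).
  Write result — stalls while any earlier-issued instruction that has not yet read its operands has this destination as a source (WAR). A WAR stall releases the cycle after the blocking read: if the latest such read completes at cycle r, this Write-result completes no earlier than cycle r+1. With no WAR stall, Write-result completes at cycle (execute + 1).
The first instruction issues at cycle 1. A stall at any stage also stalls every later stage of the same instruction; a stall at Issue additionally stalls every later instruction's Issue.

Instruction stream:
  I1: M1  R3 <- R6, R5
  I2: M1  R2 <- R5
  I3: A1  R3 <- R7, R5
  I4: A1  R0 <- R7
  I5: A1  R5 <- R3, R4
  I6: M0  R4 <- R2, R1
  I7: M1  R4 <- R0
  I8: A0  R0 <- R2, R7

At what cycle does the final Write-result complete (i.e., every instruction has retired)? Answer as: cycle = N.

cycle = 36

t=1  I1 dispatched to M1
t=2  I1 operands ready
t=7  I1 complete
t=8  R3←I1
t=9  I2 dispatched to M1
t=10  I2 operands ready | I3 dispatched to A1
t=11  I3 operands ready
t=13  I3 complete
t=14  R3←I3
t=15  I2 complete | I4 dispatched to A1
t=16  R2←I2 | I4 operands ready
t=18  I4 complete
t=19  R0←I4
t=20  I5 dispatched to A1
t=21  I5 operands ready | I6 dispatched to M0
t=22  I6 operands ready
t=23  I5 complete
t=24  R5←I5
t=27  I6 complete
t=28  R4←I6
t=29  I7 dispatched to M1
t=30  I7 operands ready | I8 dispatched to A0
t=31  I8 operands ready
t=32  I8 complete
t=33  R0←I8
t=35  I7 complete
t=36  R4←I7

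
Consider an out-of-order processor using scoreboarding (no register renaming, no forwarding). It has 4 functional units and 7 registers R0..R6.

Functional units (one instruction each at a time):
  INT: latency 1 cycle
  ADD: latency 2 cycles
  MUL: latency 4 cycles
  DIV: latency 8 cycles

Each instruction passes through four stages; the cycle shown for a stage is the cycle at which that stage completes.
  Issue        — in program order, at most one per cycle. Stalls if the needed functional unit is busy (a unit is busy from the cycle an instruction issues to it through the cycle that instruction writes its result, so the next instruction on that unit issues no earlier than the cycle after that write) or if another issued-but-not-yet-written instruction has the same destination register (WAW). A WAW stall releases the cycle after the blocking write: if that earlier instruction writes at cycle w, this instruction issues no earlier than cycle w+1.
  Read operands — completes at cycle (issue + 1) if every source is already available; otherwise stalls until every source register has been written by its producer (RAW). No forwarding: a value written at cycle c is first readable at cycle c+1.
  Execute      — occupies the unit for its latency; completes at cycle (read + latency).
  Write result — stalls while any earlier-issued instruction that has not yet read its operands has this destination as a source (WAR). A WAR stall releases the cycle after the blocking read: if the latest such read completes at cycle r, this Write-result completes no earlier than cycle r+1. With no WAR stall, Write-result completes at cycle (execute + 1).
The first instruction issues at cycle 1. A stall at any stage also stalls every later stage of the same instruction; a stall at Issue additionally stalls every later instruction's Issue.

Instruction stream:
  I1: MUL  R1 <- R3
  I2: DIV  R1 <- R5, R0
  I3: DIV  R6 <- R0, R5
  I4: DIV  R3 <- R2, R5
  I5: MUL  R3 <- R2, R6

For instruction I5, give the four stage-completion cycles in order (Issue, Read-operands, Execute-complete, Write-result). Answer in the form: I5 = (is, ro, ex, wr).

I5 = (41, 42, 46, 47)

I1 -> (1, 2, 6, 7)
I2 -> (8, 9, 17, 18)  // WAW R1: wait I1 write@7
I3 -> (19, 20, 28, 29)  // struct: DIV busy until I2 writes@18
I4 -> (30, 31, 39, 40)  // struct: DIV busy until I3 writes@29
I5 -> (41, 42, 46, 47)  // WAW R3: wait I4 write@40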